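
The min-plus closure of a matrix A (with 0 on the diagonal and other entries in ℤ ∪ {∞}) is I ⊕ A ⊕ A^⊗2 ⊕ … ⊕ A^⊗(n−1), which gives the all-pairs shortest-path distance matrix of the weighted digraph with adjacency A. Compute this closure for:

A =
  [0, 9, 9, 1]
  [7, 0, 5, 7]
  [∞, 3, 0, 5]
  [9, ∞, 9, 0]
Closure =
  [0, 9, 9, 1]
  [7, 0, 5, 7]
  [10, 3, 0, 5]
  [9, 12, 9, 0]

This is the Floyd-Warshall all-pairs shortest-path computation. For each intermediate vertex k = 0, 1, …, 3, update dist[i][j] ← min(dist[i][j], dist[i][k] + dist[k][j]). The final matrix gives, for each (i, j), the minimum total weight of any directed path from i to j (possibly empty when i = j).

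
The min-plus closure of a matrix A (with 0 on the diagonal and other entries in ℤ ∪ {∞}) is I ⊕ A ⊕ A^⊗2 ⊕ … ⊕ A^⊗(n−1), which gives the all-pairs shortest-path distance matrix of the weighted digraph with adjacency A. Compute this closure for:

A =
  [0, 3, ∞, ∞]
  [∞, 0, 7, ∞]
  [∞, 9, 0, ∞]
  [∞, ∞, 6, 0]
Closure =
  [0, 3, 10, ∞]
  [∞, 0, 7, ∞]
  [∞, 9, 0, ∞]
  [∞, 15, 6, 0]

This is the Floyd-Warshall all-pairs shortest-path computation. For each intermediate vertex k = 0, 1, …, 3, update dist[i][j] ← min(dist[i][j], dist[i][k] + dist[k][j]). The final matrix gives, for each (i, j), the minimum total weight of any directed path from i to j (possibly empty when i = j).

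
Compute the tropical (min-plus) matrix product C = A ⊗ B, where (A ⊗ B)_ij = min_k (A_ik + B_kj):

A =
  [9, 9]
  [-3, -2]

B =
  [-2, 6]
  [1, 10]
A ⊗ B =
  [7, 15]
  [-5, 3]

Apply the min-plus product entry-by-entry:
  C[0][0] = min over k of (A[0][0] + B[0][0] = 9 + -2 = 7, A[0][1] + B[1][0] = 9 + 1 = 10) = 7 (attained at k = 0)
  C[0][1] = min over k of (A[0][0] + B[0][1] = 9 + 6 = 15, A[0][1] + B[1][1] = 9 + 10 = 19) = 15 (attained at k = 0)
  C[1][0] = min over k of (A[1][0] + B[0][0] = -3 + -2 = -5, A[1][1] + B[1][0] = -2 + 1 = -1) = -5 (attained at k = 0)
  C[1][1] = min over k of (A[1][0] + B[0][1] = -3 + 6 = 3, A[1][1] + B[1][1] = -2 + 10 = 8) = 3 (attained at k = 0)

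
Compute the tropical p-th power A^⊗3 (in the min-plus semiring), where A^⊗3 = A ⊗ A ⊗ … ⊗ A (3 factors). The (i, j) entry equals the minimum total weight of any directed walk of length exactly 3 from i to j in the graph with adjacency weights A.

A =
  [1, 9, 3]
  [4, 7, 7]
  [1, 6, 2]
A^⊗3 =
  [3, 10, 5]
  [6, 13, 8]
  [3, 10, 5]

Each entry (A^⊗3)_ij equals the minimum over all length-3 walks i = v_0 → v_1 → … → v_3 = j of Σ_t A[v_t][v_{t+1}]. For example, for (i, j) = (0, 2) we minimise over 9 possible intermediate vertex sequences; the minimum is 5, attained along the walk 0 → 0 → 0 → 2.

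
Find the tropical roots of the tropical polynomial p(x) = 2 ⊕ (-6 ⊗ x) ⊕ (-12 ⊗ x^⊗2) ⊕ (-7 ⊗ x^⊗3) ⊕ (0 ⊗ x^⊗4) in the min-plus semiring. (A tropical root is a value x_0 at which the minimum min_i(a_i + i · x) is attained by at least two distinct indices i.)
Roots: {-7, -5, 6, 8}

Each tropical root is a break point of the lower envelope of the lines y = a_i + i · x (there are 5 lines, with slopes 0, 1, ..., 4). Only the lines that attain the minimum somewhere contribute to roots; other lines are dominated. Here the surviving (envelope) indices are i = 4, i = 3, i = 2, i = 1, i = 0.
Intersections between consecutive envelope lines give the roots: for adjacent envelope indices i < j the intersection is x = (a_i − a_j) / (j − i). Reading off the sorted break points: {-7, -5, 6, 8}.
Verification: at each break x_0, at least two indices attain the minimum of min_i(a_i + i · x_0).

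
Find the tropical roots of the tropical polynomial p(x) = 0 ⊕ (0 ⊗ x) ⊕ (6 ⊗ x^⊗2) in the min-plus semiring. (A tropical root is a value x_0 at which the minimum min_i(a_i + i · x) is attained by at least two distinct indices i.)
Roots: {-6, 0}

Each tropical root is a break point of the lower envelope of the lines y = a_i + i · x (there are 3 lines, with slopes 0, 1, ..., 2). Only the lines that attain the minimum somewhere contribute to roots; other lines are dominated. Here the surviving (envelope) indices are i = 2, i = 1, i = 0.
Intersections between consecutive envelope lines give the roots: for adjacent envelope indices i < j the intersection is x = (a_i − a_j) / (j − i). Reading off the sorted break points: {-6, 0}.
Verification: at each break x_0, at least two indices attain the minimum of min_i(a_i + i · x_0).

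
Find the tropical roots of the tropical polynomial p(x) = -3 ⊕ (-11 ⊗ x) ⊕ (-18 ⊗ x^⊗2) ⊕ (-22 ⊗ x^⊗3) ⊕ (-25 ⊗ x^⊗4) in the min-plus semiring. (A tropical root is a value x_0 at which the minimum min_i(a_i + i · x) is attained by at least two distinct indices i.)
Roots: {3, 4, 7, 8}

Each tropical root is a break point of the lower envelope of the lines y = a_i + i · x (there are 5 lines, with slopes 0, 1, ..., 4). Only the lines that attain the minimum somewhere contribute to roots; other lines are dominated. Here the surviving (envelope) indices are i = 4, i = 3, i = 2, i = 1, i = 0.
Intersections between consecutive envelope lines give the roots: for adjacent envelope indices i < j the intersection is x = (a_i − a_j) / (j − i). Reading off the sorted break points: {3, 4, 7, 8}.
Verification: at each break x_0, at least two indices attain the minimum of min_i(a_i + i · x_0).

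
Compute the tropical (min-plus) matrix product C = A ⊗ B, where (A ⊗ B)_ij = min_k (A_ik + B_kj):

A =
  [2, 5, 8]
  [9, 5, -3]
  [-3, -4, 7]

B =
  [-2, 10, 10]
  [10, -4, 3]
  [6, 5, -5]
A ⊗ B =
  [0, 1, 3]
  [3, 1, -8]
  [-5, -8, -1]

Apply the min-plus product entry-by-entry:
  C[0][0] = min over k of (A[0][0] + B[0][0] = 2 + -2 = 0, A[0][1] + B[1][0] = 5 + 10 = 15, A[0][2] + B[2][0] = 8 + 6 = 14) = 0 (attained at k = 0)
  C[0][1] = min over k of (A[0][0] + B[0][1] = 2 + 10 = 12, A[0][1] + B[1][1] = 5 + -4 = 1, A[0][2] + B[2][1] = 8 + 5 = 13) = 1 (attained at k = 1)
  C[0][2] = min over k of (A[0][0] + B[0][2] = 2 + 10 = 12, A[0][1] + B[1][2] = 5 + 3 = 8, A[0][2] + B[2][2] = 8 + -5 = 3) = 3 (attained at k = 2)
  C[1][0] = min over k of (A[1][0] + B[0][0] = 9 + -2 = 7, A[1][1] + B[1][0] = 5 + 10 = 15, A[1][2] + B[2][0] = -3 + 6 = 3) = 3 (attained at k = 2)
  C[1][1] = min over k of (A[1][0] + B[0][1] = 9 + 10 = 19, A[1][1] + B[1][1] = 5 + -4 = 1, A[1][2] + B[2][1] = -3 + 5 = 2) = 1 (attained at k = 1)
  C[1][2] = min over k of (A[1][0] + B[0][2] = 9 + 10 = 19, A[1][1] + B[1][2] = 5 + 3 = 8, A[1][2] + B[2][2] = -3 + -5 = -8) = -8 (attained at k = 2)
  C[2][0] = min over k of (A[2][0] + B[0][0] = -3 + -2 = -5, A[2][1] + B[1][0] = -4 + 10 = 6, A[2][2] + B[2][0] = 7 + 6 = 13) = -5 (attained at k = 0)
  C[2][1] = min over k of (A[2][0] + B[0][1] = -3 + 10 = 7, A[2][1] + B[1][1] = -4 + -4 = -8, A[2][2] + B[2][1] = 7 + 5 = 12) = -8 (attained at k = 1)
  C[2][2] = min over k of (A[2][0] + B[0][2] = -3 + 10 = 7, A[2][1] + B[1][2] = -4 + 3 = -1, A[2][2] + B[2][2] = 7 + -5 = 2) = -1 (attained at k = 1)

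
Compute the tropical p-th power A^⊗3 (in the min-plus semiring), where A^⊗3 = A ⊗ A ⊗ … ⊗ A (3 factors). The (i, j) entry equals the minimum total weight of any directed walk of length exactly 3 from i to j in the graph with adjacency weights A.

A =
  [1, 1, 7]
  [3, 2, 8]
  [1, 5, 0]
A^⊗3 =
  [3, 3, 7]
  [5, 5, 8]
  [1, 2, 0]

Each entry (A^⊗3)_ij equals the minimum over all length-3 walks i = v_0 → v_1 → … → v_3 = j of Σ_t A[v_t][v_{t+1}]. For example, for (i, j) = (0, 2) we minimise over 9 possible intermediate vertex sequences; the minimum is 7, attained along the walk 0 → 2 → 2 → 2.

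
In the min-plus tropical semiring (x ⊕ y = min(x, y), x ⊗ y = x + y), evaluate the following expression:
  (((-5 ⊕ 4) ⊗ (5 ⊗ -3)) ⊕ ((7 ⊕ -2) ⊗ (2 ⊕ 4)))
(((-5 ⊕ 4) ⊗ (5 ⊗ -3)) ⊕ ((7 ⊕ -2) ⊗ (2 ⊕ 4))) = -3

Expand innermost to outermost. Recall ⊕ takes the minimum of its arguments and ⊗ takes their sum. Working out the expression (((-5 ⊕ 4) ⊗ (5 ⊗ -3)) ⊕ ((7 ⊕ -2) ⊗ (2 ⊕ 4))) gives -3.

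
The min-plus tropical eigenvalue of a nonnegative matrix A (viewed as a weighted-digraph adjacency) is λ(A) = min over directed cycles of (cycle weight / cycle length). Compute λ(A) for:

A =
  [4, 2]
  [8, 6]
λ(A) = 4

Enumerate directed cycles and compute their means (weight / length). Sample:
  cycle 0 → 0: weight = 4, length = 1, mean = 4/1 ≈ 4.000
  cycle 1 → 1: weight = 6, length = 1, mean = 6/1 ≈ 6.000
  cycle 0 → 1 → 0: weight = 10, length = 2, mean = 10/2 ≈ 5.000
  cycle 1 → 0 → 1: weight = 10, length = 2, mean = 10/2 ≈ 5.000
Minimum mean = 4.000, attained e.g. along the cycle 0 → 0 with weight 4 and length 1. So λ(A) = 4/1 = 4.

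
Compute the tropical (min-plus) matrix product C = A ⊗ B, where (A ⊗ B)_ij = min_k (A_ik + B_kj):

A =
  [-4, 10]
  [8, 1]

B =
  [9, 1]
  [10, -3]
A ⊗ B =
  [5, -3]
  [11, -2]

Apply the min-plus product entry-by-entry:
  C[0][0] = min over k of (A[0][0] + B[0][0] = -4 + 9 = 5, A[0][1] + B[1][0] = 10 + 10 = 20) = 5 (attained at k = 0)
  C[0][1] = min over k of (A[0][0] + B[0][1] = -4 + 1 = -3, A[0][1] + B[1][1] = 10 + -3 = 7) = -3 (attained at k = 0)
  C[1][0] = min over k of (A[1][0] + B[0][0] = 8 + 9 = 17, A[1][1] + B[1][0] = 1 + 10 = 11) = 11 (attained at k = 1)
  C[1][1] = min over k of (A[1][0] + B[0][1] = 8 + 1 = 9, A[1][1] + B[1][1] = 1 + -3 = -2) = -2 (attained at k = 1)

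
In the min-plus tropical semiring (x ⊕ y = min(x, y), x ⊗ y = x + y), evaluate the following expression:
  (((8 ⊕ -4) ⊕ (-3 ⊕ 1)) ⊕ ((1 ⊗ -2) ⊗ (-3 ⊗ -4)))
(((8 ⊕ -4) ⊕ (-3 ⊕ 1)) ⊕ ((1 ⊗ -2) ⊗ (-3 ⊗ -4))) = -8

Expand innermost to outermost. Recall ⊕ takes the minimum of its arguments and ⊗ takes their sum. Working out the expression (((8 ⊕ -4) ⊕ (-3 ⊕ 1)) ⊕ ((1 ⊗ -2) ⊗ (-3 ⊗ -4))) gives -8.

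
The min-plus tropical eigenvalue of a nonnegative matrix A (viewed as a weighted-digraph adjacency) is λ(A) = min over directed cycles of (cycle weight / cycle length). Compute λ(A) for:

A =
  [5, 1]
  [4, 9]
λ(A) = 5/2

Enumerate directed cycles and compute their means (weight / length). Sample:
  cycle 0 → 0: weight = 5, length = 1, mean = 5/1 ≈ 5.000
  cycle 1 → 1: weight = 9, length = 1, mean = 9/1 ≈ 9.000
  cycle 0 → 1 → 0: weight = 5, length = 2, mean = 5/2 ≈ 2.500
  cycle 1 → 0 → 1: weight = 5, length = 2, mean = 5/2 ≈ 2.500
Minimum mean = 2.500, attained e.g. along the cycle 0 → 1 → 0 with weight 5 and length 2. So λ(A) = 5/2 = 5/2.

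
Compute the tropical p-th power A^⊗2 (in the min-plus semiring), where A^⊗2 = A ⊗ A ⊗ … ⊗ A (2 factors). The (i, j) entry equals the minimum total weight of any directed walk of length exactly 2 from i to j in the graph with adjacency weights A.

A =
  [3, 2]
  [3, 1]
A^⊗2 =
  [5, 3]
  [4, 2]

Each entry (A^⊗2)_ij equals the minimum over all length-2 walks i = v_0 → v_1 → … → v_2 = j of Σ_t A[v_t][v_{t+1}]. For example, for (i, j) = (0, 1) we minimise over 2 possible intermediate vertex sequences; the minimum is 3, attained along the walk 0 → 1 → 1.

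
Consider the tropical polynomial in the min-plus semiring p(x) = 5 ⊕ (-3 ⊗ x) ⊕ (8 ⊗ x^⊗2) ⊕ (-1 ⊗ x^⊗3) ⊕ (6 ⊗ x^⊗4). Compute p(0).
p(0) = -3

A tropical monomial a ⊗ x^⊗i evaluates to a + i · x. Evaluating each term at x = 0:
  Term 0 contributes 5 + 0 · 0 = 5
  Term 1 contributes -3 + 1 · 0 = -3
  Term 2 contributes 8 + 2 · 0 = 8
  Term 3 contributes -1 + 3 · 0 = -1
  Term 4 contributes 6 + 4 · 0 = 6
p(0) = ⊕ of these = min[5, -3, 8, -1, 6] = -3.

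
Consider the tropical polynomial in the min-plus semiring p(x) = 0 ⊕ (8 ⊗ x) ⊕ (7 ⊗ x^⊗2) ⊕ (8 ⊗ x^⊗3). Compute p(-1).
p(-1) = 0

A tropical monomial a ⊗ x^⊗i evaluates to a + i · x. Evaluating each term at x = -1:
  Term 0 contributes 0 + 0 · -1 = 0
  Term 1 contributes 8 + 1 · -1 = 7
  Term 2 contributes 7 + 2 · -1 = 5
  Term 3 contributes 8 + 3 · -1 = 5
p(-1) = ⊕ of these = min[0, 7, 5, 5] = 0.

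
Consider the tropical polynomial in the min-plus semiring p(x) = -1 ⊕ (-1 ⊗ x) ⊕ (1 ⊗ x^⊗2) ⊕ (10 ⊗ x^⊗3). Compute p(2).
p(2) = -1

A tropical monomial a ⊗ x^⊗i evaluates to a + i · x. Evaluating each term at x = 2:
  Term 0 contributes -1 + 0 · 2 = -1
  Term 1 contributes -1 + 1 · 2 = 1
  Term 2 contributes 1 + 2 · 2 = 5
  Term 3 contributes 10 + 3 · 2 = 16
p(2) = ⊕ of these = min[-1, 1, 5, 16] = -1.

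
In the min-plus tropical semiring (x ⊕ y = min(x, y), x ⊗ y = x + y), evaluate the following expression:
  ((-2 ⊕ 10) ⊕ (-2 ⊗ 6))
((-2 ⊕ 10) ⊕ (-2 ⊗ 6)) = -2

Expand innermost to outermost. Recall ⊕ takes the minimum of its arguments and ⊗ takes their sum. Working out the expression ((-2 ⊕ 10) ⊕ (-2 ⊗ 6)) gives -2.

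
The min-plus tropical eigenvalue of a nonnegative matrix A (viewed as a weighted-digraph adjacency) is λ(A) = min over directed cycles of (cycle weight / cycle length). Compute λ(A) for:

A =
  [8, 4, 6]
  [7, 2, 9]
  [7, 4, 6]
λ(A) = 2

Enumerate directed cycles and compute their means (weight / length). Sample:
  cycle 0 → 0: weight = 8, length = 1, mean = 8/1 ≈ 8.000
  cycle 1 → 1: weight = 2, length = 1, mean = 2/1 ≈ 2.000
  cycle 2 → 2: weight = 6, length = 1, mean = 6/1 ≈ 6.000
  cycle 0 → 1 → 0: weight = 11, length = 2, mean = 11/2 ≈ 5.500
  cycle 0 → 2 → 0: weight = 13, length = 2, mean = 13/2 ≈ 6.500
  cycle 1 → 0 → 1: weight = 11, length = 2, mean = 11/2 ≈ 5.500
Minimum mean = 2.000, attained e.g. along the cycle 1 → 1 with weight 2 and length 1. So λ(A) = 2/1 = 2.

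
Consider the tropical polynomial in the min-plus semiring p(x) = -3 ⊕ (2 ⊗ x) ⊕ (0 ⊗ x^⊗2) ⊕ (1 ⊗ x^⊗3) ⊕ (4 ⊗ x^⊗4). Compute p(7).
p(7) = -3

A tropical monomial a ⊗ x^⊗i evaluates to a + i · x. Evaluating each term at x = 7:
  Term 0 contributes -3 + 0 · 7 = -3
  Term 1 contributes 2 + 1 · 7 = 9
  Term 2 contributes 0 + 2 · 7 = 14
  Term 3 contributes 1 + 3 · 7 = 22
  Term 4 contributes 4 + 4 · 7 = 32
p(7) = ⊕ of these = min[-3, 9, 14, 22, 32] = -3.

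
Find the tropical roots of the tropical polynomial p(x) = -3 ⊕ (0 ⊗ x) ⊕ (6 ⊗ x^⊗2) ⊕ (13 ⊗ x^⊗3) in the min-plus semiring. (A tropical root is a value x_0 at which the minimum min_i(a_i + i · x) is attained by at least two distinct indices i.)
Roots: {-7, -6, -3}

Each tropical root is a break point of the lower envelope of the lines y = a_i + i · x (there are 4 lines, with slopes 0, 1, ..., 3). Only the lines that attain the minimum somewhere contribute to roots; other lines are dominated. Here the surviving (envelope) indices are i = 3, i = 2, i = 1, i = 0.
Intersections between consecutive envelope lines give the roots: for adjacent envelope indices i < j the intersection is x = (a_i − a_j) / (j − i). Reading off the sorted break points: {-7, -6, -3}.
Verification: at each break x_0, at least two indices attain the minimum of min_i(a_i + i · x_0).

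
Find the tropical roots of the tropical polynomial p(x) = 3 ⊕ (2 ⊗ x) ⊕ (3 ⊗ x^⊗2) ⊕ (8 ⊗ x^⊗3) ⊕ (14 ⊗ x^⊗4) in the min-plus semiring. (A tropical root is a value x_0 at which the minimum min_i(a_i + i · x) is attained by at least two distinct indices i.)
Roots: {-6, -5, -1, 1}

Each tropical root is a break point of the lower envelope of the lines y = a_i + i · x (there are 5 lines, with slopes 0, 1, ..., 4). Only the lines that attain the minimum somewhere contribute to roots; other lines are dominated. Here the surviving (envelope) indices are i = 4, i = 3, i = 2, i = 1, i = 0.
Intersections between consecutive envelope lines give the roots: for adjacent envelope indices i < j the intersection is x = (a_i − a_j) / (j − i). Reading off the sorted break points: {-6, -5, -1, 1}.
Verification: at each break x_0, at least two indices attain the minimum of min_i(a_i + i · x_0).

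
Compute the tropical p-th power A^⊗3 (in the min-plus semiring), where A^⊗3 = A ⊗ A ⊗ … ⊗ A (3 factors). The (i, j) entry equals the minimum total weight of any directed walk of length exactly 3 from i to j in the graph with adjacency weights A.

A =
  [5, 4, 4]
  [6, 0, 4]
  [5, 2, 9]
A^⊗3 =
  [10, 4, 8]
  [6, 0, 4]
  [8, 2, 6]

Each entry (A^⊗3)_ij equals the minimum over all length-3 walks i = v_0 → v_1 → … → v_3 = j of Σ_t A[v_t][v_{t+1}]. For example, for (i, j) = (0, 2) we minimise over 9 possible intermediate vertex sequences; the minimum is 8, attained along the walk 0 → 1 → 1 → 2.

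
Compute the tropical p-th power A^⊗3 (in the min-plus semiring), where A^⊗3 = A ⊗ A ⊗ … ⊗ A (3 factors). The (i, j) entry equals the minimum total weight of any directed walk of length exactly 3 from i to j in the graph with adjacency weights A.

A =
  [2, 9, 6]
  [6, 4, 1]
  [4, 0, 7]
A^⊗3 =
  [6, 8, 7]
  [7, 5, 2]
  [5, 1, 5]

Each entry (A^⊗3)_ij equals the minimum over all length-3 walks i = v_0 → v_1 → … → v_3 = j of Σ_t A[v_t][v_{t+1}]. For example, for (i, j) = (0, 2) we minimise over 9 possible intermediate vertex sequences; the minimum is 7, attained along the walk 0 → 2 → 1 → 2.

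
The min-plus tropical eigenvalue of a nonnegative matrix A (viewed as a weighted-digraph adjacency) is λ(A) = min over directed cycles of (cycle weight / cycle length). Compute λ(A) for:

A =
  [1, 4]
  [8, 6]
λ(A) = 1

Enumerate directed cycles and compute their means (weight / length). Sample:
  cycle 0 → 0: weight = 1, length = 1, mean = 1/1 ≈ 1.000
  cycle 1 → 1: weight = 6, length = 1, mean = 6/1 ≈ 6.000
  cycle 0 → 1 → 0: weight = 12, length = 2, mean = 12/2 ≈ 6.000
  cycle 1 → 0 → 1: weight = 12, length = 2, mean = 12/2 ≈ 6.000
Minimum mean = 1.000, attained e.g. along the cycle 0 → 0 with weight 1 and length 1. So λ(A) = 1/1 = 1.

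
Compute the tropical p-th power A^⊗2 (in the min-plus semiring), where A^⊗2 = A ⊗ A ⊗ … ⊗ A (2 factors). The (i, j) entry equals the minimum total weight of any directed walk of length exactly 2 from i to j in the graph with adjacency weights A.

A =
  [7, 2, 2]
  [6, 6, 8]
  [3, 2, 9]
A^⊗2 =
  [5, 4, 9]
  [11, 8, 8]
  [8, 5, 5]

Each entry (A^⊗2)_ij equals the minimum over all length-2 walks i = v_0 → v_1 → … → v_2 = j of Σ_t A[v_t][v_{t+1}]. For example, for (i, j) = (0, 2) we minimise over 3 possible intermediate vertex sequences; the minimum is 9, attained along the walk 0 → 0 → 2.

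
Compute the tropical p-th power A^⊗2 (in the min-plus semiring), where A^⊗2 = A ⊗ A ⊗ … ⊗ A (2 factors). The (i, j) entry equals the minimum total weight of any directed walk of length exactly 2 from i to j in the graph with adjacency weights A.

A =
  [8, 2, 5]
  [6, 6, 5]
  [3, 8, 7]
A^⊗2 =
  [8, 8, 7]
  [8, 8, 11]
  [10, 5, 8]

Each entry (A^⊗2)_ij equals the minimum over all length-2 walks i = v_0 → v_1 → … → v_2 = j of Σ_t A[v_t][v_{t+1}]. For example, for (i, j) = (0, 2) we minimise over 3 possible intermediate vertex sequences; the minimum is 7, attained along the walk 0 → 1 → 2.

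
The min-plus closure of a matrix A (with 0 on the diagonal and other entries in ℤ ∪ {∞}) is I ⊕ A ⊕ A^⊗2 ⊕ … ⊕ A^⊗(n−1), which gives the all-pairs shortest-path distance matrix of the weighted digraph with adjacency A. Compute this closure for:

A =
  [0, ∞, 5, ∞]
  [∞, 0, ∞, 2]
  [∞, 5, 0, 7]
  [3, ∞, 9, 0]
Closure =
  [0, 10, 5, 12]
  [5, 0, 10, 2]
  [10, 5, 0, 7]
  [3, 13, 8, 0]

This is the Floyd-Warshall all-pairs shortest-path computation. For each intermediate vertex k = 0, 1, …, 3, update dist[i][j] ← min(dist[i][j], dist[i][k] + dist[k][j]). The final matrix gives, for each (i, j), the minimum total weight of any directed path from i to j (possibly empty when i = j).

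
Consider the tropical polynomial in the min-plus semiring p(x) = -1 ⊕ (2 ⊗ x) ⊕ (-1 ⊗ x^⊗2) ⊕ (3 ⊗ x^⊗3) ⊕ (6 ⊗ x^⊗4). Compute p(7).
p(7) = -1

A tropical monomial a ⊗ x^⊗i evaluates to a + i · x. Evaluating each term at x = 7:
  Term 0 contributes -1 + 0 · 7 = -1
  Term 1 contributes 2 + 1 · 7 = 9
  Term 2 contributes -1 + 2 · 7 = 13
  Term 3 contributes 3 + 3 · 7 = 24
  Term 4 contributes 6 + 4 · 7 = 34
p(7) = ⊕ of these = min[-1, 9, 13, 24, 34] = -1.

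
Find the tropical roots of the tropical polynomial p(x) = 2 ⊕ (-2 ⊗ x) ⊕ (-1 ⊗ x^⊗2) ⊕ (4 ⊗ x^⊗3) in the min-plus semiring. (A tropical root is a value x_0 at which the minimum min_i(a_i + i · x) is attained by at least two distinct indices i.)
Roots: {-5, -1, 4}

Each tropical root is a break point of the lower envelope of the lines y = a_i + i · x (there are 4 lines, with slopes 0, 1, ..., 3). Only the lines that attain the minimum somewhere contribute to roots; other lines are dominated. Here the surviving (envelope) indices are i = 3, i = 2, i = 1, i = 0.
Intersections between consecutive envelope lines give the roots: for adjacent envelope indices i < j the intersection is x = (a_i − a_j) / (j − i). Reading off the sorted break points: {-5, -1, 4}.
Verification: at each break x_0, at least two indices attain the minimum of min_i(a_i + i · x_0).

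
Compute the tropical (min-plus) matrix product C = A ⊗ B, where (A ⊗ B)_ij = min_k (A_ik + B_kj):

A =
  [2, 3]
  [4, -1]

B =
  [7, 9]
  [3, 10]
A ⊗ B =
  [6, 11]
  [2, 9]

Apply the min-plus product entry-by-entry:
  C[0][0] = min over k of (A[0][0] + B[0][0] = 2 + 7 = 9, A[0][1] + B[1][0] = 3 + 3 = 6) = 6 (attained at k = 1)
  C[0][1] = min over k of (A[0][0] + B[0][1] = 2 + 9 = 11, A[0][1] + B[1][1] = 3 + 10 = 13) = 11 (attained at k = 0)
  C[1][0] = min over k of (A[1][0] + B[0][0] = 4 + 7 = 11, A[1][1] + B[1][0] = -1 + 3 = 2) = 2 (attained at k = 1)
  C[1][1] = min over k of (A[1][0] + B[0][1] = 4 + 9 = 13, A[1][1] + B[1][1] = -1 + 10 = 9) = 9 (attained at k = 1)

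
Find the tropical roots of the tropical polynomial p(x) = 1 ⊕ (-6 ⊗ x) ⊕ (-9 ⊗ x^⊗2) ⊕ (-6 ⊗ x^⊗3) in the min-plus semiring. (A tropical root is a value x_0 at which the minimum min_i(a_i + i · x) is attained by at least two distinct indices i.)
Roots: {-3, 3, 7}

Each tropical root is a break point of the lower envelope of the lines y = a_i + i · x (there are 4 lines, with slopes 0, 1, ..., 3). Only the lines that attain the minimum somewhere contribute to roots; other lines are dominated. Here the surviving (envelope) indices are i = 3, i = 2, i = 1, i = 0.
Intersections between consecutive envelope lines give the roots: for adjacent envelope indices i < j the intersection is x = (a_i − a_j) / (j − i). Reading off the sorted break points: {-3, 3, 7}.
Verification: at each break x_0, at least two indices attain the minimum of min_i(a_i + i · x_0).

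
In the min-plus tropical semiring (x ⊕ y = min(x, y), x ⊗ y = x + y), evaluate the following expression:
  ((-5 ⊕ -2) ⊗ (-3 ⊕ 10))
((-5 ⊕ -2) ⊗ (-3 ⊕ 10)) = -8

Expand innermost to outermost. Recall ⊕ takes the minimum of its arguments and ⊗ takes their sum. Working out the expression ((-5 ⊕ -2) ⊗ (-3 ⊕ 10)) gives -8.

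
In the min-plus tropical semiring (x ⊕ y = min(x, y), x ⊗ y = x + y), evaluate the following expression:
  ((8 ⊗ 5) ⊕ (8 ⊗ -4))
((8 ⊗ 5) ⊕ (8 ⊗ -4)) = 4

Expand innermost to outermost. Recall ⊕ takes the minimum of its arguments and ⊗ takes their sum. Working out the expression ((8 ⊗ 5) ⊕ (8 ⊗ -4)) gives 4.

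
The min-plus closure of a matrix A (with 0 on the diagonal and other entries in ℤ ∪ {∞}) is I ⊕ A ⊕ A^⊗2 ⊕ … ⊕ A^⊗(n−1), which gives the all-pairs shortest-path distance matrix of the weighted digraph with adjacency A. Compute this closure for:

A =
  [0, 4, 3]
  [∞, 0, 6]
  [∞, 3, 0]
Closure =
  [0, 4, 3]
  [∞, 0, 6]
  [∞, 3, 0]

This is the Floyd-Warshall all-pairs shortest-path computation. For each intermediate vertex k = 0, 1, …, 2, update dist[i][j] ← min(dist[i][j], dist[i][k] + dist[k][j]). The final matrix gives, for each (i, j), the minimum total weight of any directed path from i to j (possibly empty when i = j).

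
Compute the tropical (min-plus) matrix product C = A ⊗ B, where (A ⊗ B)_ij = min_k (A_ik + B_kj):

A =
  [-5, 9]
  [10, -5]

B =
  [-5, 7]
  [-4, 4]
A ⊗ B =
  [-10, 2]
  [-9, -1]

Apply the min-plus product entry-by-entry:
  C[0][0] = min over k of (A[0][0] + B[0][0] = -5 + -5 = -10, A[0][1] + B[1][0] = 9 + -4 = 5) = -10 (attained at k = 0)
  C[0][1] = min over k of (A[0][0] + B[0][1] = -5 + 7 = 2, A[0][1] + B[1][1] = 9 + 4 = 13) = 2 (attained at k = 0)
  C[1][0] = min over k of (A[1][0] + B[0][0] = 10 + -5 = 5, A[1][1] + B[1][0] = -5 + -4 = -9) = -9 (attained at k = 1)
  C[1][1] = min over k of (A[1][0] + B[0][1] = 10 + 7 = 17, A[1][1] + B[1][1] = -5 + 4 = -1) = -1 (attained at k = 1)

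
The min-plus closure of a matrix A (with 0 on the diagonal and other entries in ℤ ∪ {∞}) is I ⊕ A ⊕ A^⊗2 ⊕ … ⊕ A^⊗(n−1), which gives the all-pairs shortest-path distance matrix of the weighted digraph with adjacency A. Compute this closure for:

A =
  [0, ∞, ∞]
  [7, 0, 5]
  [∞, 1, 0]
Closure =
  [0, ∞, ∞]
  [7, 0, 5]
  [8, 1, 0]

This is the Floyd-Warshall all-pairs shortest-path computation. For each intermediate vertex k = 0, 1, …, 2, update dist[i][j] ← min(dist[i][j], dist[i][k] + dist[k][j]). The final matrix gives, for each (i, j), the minimum total weight of any directed path from i to j (possibly empty when i = j).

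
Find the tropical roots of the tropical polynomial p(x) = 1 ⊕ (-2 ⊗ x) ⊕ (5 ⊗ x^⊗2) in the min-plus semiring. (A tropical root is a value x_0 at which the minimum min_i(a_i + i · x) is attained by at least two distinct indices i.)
Roots: {-7, 3}

Each tropical root is a break point of the lower envelope of the lines y = a_i + i · x (there are 3 lines, with slopes 0, 1, ..., 2). Only the lines that attain the minimum somewhere contribute to roots; other lines are dominated. Here the surviving (envelope) indices are i = 2, i = 1, i = 0.
Intersections between consecutive envelope lines give the roots: for adjacent envelope indices i < j the intersection is x = (a_i − a_j) / (j − i). Reading off the sorted break points: {-7, 3}.
Verification: at each break x_0, at least two indices attain the minimum of min_i(a_i + i · x_0).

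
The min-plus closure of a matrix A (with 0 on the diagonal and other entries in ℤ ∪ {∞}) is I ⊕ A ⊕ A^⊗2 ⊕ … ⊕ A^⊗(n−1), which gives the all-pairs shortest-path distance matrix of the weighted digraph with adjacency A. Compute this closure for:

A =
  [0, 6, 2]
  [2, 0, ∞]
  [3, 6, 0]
Closure =
  [0, 6, 2]
  [2, 0, 4]
  [3, 6, 0]

This is the Floyd-Warshall all-pairs shortest-path computation. For each intermediate vertex k = 0, 1, …, 2, update dist[i][j] ← min(dist[i][j], dist[i][k] + dist[k][j]). The final matrix gives, for each (i, j), the minimum total weight of any directed path from i to j (possibly empty when i = j).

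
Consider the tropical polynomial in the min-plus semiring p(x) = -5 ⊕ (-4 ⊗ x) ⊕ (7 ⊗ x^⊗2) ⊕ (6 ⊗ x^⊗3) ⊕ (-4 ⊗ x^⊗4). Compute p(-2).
p(-2) = -12

A tropical monomial a ⊗ x^⊗i evaluates to a + i · x. Evaluating each term at x = -2:
  Term 0 contributes -5 + 0 · -2 = -5
  Term 1 contributes -4 + 1 · -2 = -6
  Term 2 contributes 7 + 2 · -2 = 3
  Term 3 contributes 6 + 3 · -2 = 0
  Term 4 contributes -4 + 4 · -2 = -12
p(-2) = ⊕ of these = min[-5, -6, 3, 0, -12] = -12.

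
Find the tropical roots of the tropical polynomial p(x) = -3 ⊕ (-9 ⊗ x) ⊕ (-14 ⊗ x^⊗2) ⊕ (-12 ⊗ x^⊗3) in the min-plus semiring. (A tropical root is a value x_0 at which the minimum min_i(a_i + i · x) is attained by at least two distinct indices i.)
Roots: {-2, 5, 6}

Each tropical root is a break point of the lower envelope of the lines y = a_i + i · x (there are 4 lines, with slopes 0, 1, ..., 3). Only the lines that attain the minimum somewhere contribute to roots; other lines are dominated. Here the surviving (envelope) indices are i = 3, i = 2, i = 1, i = 0.
Intersections between consecutive envelope lines give the roots: for adjacent envelope indices i < j the intersection is x = (a_i − a_j) / (j − i). Reading off the sorted break points: {-2, 5, 6}.
Verification: at each break x_0, at least two indices attain the minimum of min_i(a_i + i · x_0).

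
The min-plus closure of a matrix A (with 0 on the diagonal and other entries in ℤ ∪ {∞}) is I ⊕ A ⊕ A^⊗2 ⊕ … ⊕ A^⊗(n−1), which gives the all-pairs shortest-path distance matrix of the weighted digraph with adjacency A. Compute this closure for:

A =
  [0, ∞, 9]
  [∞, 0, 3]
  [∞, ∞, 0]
Closure =
  [0, ∞, 9]
  [∞, 0, 3]
  [∞, ∞, 0]

This is the Floyd-Warshall all-pairs shortest-path computation. For each intermediate vertex k = 0, 1, …, 2, update dist[i][j] ← min(dist[i][j], dist[i][k] + dist[k][j]). The final matrix gives, for each (i, j), the minimum total weight of any directed path from i to j (possibly empty when i = j).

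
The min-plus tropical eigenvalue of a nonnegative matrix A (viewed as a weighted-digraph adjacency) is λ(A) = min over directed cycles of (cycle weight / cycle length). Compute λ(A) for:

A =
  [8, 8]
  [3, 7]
λ(A) = 11/2

Enumerate directed cycles and compute their means (weight / length). Sample:
  cycle 0 → 0: weight = 8, length = 1, mean = 8/1 ≈ 8.000
  cycle 1 → 1: weight = 7, length = 1, mean = 7/1 ≈ 7.000
  cycle 0 → 1 → 0: weight = 11, length = 2, mean = 11/2 ≈ 5.500
  cycle 1 → 0 → 1: weight = 11, length = 2, mean = 11/2 ≈ 5.500
Minimum mean = 5.500, attained e.g. along the cycle 0 → 1 → 0 with weight 11 and length 2. So λ(A) = 11/2 = 11/2.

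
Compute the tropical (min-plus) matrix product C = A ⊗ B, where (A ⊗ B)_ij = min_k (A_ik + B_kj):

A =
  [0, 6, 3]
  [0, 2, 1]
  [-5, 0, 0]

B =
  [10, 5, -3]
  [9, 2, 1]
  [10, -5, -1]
A ⊗ B =
  [10, -2, -3]
  [10, -4, -3]
  [5, -5, -8]

Apply the min-plus product entry-by-entry:
  C[0][0] = min over k of (A[0][0] + B[0][0] = 0 + 10 = 10, A[0][1] + B[1][0] = 6 + 9 = 15, A[0][2] + B[2][0] = 3 + 10 = 13) = 10 (attained at k = 0)
  C[0][1] = min over k of (A[0][0] + B[0][1] = 0 + 5 = 5, A[0][1] + B[1][1] = 6 + 2 = 8, A[0][2] + B[2][1] = 3 + -5 = -2) = -2 (attained at k = 2)
  C[0][2] = min over k of (A[0][0] + B[0][2] = 0 + -3 = -3, A[0][1] + B[1][2] = 6 + 1 = 7, A[0][2] + B[2][2] = 3 + -1 = 2) = -3 (attained at k = 0)
  C[1][0] = min over k of (A[1][0] + B[0][0] = 0 + 10 = 10, A[1][1] + B[1][0] = 2 + 9 = 11, A[1][2] + B[2][0] = 1 + 10 = 11) = 10 (attained at k = 0)
  C[1][1] = min over k of (A[1][0] + B[0][1] = 0 + 5 = 5, A[1][1] + B[1][1] = 2 + 2 = 4, A[1][2] + B[2][1] = 1 + -5 = -4) = -4 (attained at k = 2)
  C[1][2] = min over k of (A[1][0] + B[0][2] = 0 + -3 = -3, A[1][1] + B[1][2] = 2 + 1 = 3, A[1][2] + B[2][2] = 1 + -1 = 0) = -3 (attained at k = 0)
  C[2][0] = min over k of (A[2][0] + B[0][0] = -5 + 10 = 5, A[2][1] + B[1][0] = 0 + 9 = 9, A[2][2] + B[2][0] = 0 + 10 = 10) = 5 (attained at k = 0)
  C[2][1] = min over k of (A[2][0] + B[0][1] = -5 + 5 = 0, A[2][1] + B[1][1] = 0 + 2 = 2, A[2][2] + B[2][1] = 0 + -5 = -5) = -5 (attained at k = 2)
  C[2][2] = min over k of (A[2][0] + B[0][2] = -5 + -3 = -8, A[2][1] + B[1][2] = 0 + 1 = 1, A[2][2] + B[2][2] = 0 + -1 = -1) = -8 (attained at k = 0)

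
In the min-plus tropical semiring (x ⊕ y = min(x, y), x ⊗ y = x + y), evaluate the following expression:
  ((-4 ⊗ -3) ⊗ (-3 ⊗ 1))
((-4 ⊗ -3) ⊗ (-3 ⊗ 1)) = -9

Expand innermost to outermost. Recall ⊕ takes the minimum of its arguments and ⊗ takes their sum. Working out the expression ((-4 ⊗ -3) ⊗ (-3 ⊗ 1)) gives -9.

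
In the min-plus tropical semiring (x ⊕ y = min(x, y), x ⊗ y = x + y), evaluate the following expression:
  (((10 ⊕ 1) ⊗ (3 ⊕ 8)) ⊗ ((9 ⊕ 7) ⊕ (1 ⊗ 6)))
(((10 ⊕ 1) ⊗ (3 ⊕ 8)) ⊗ ((9 ⊕ 7) ⊕ (1 ⊗ 6))) = 11

Expand innermost to outermost. Recall ⊕ takes the minimum of its arguments and ⊗ takes their sum. Working out the expression (((10 ⊕ 1) ⊗ (3 ⊕ 8)) ⊗ ((9 ⊕ 7) ⊕ (1 ⊗ 6))) gives 11.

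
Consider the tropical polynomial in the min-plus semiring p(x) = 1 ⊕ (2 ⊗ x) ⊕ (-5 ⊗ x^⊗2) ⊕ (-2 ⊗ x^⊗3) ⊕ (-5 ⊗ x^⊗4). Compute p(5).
p(5) = 1

A tropical monomial a ⊗ x^⊗i evaluates to a + i · x. Evaluating each term at x = 5:
  Term 0 contributes 1 + 0 · 5 = 1
  Term 1 contributes 2 + 1 · 5 = 7
  Term 2 contributes -5 + 2 · 5 = 5
  Term 3 contributes -2 + 3 · 5 = 13
  Term 4 contributes -5 + 4 · 5 = 15
p(5) = ⊕ of these = min[1, 7, 5, 13, 15] = 1.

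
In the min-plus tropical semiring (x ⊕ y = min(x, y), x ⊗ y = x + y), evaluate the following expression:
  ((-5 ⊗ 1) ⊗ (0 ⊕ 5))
((-5 ⊗ 1) ⊗ (0 ⊕ 5)) = -4

Expand innermost to outermost. Recall ⊕ takes the minimum of its arguments and ⊗ takes their sum. Working out the expression ((-5 ⊗ 1) ⊗ (0 ⊕ 5)) gives -4.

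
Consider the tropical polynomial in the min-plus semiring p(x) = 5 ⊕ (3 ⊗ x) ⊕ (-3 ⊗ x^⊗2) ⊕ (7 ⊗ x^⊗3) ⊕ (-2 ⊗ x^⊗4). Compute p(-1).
p(-1) = -6

A tropical monomial a ⊗ x^⊗i evaluates to a + i · x. Evaluating each term at x = -1:
  Term 0 contributes 5 + 0 · -1 = 5
  Term 1 contributes 3 + 1 · -1 = 2
  Term 2 contributes -3 + 2 · -1 = -5
  Term 3 contributes 7 + 3 · -1 = 4
  Term 4 contributes -2 + 4 · -1 = -6
p(-1) = ⊕ of these = min[5, 2, -5, 4, -6] = -6.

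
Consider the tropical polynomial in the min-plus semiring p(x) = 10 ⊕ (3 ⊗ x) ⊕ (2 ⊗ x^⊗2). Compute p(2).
p(2) = 5

A tropical monomial a ⊗ x^⊗i evaluates to a + i · x. Evaluating each term at x = 2:
  Term 0 contributes 10 + 0 · 2 = 10
  Term 1 contributes 3 + 1 · 2 = 5
  Term 2 contributes 2 + 2 · 2 = 6
p(2) = ⊕ of these = min[10, 5, 6] = 5.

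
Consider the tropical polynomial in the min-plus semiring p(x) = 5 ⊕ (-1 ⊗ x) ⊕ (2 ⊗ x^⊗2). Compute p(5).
p(5) = 4

A tropical monomial a ⊗ x^⊗i evaluates to a + i · x. Evaluating each term at x = 5:
  Term 0 contributes 5 + 0 · 5 = 5
  Term 1 contributes -1 + 1 · 5 = 4
  Term 2 contributes 2 + 2 · 5 = 12
p(5) = ⊕ of these = min[5, 4, 12] = 4.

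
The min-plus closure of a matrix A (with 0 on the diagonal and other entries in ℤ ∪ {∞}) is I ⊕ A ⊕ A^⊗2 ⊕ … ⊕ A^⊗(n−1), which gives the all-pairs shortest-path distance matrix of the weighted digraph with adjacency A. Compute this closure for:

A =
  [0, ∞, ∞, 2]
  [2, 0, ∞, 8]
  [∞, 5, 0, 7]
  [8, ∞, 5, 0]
Closure =
  [0, 12, 7, 2]
  [2, 0, 9, 4]
  [7, 5, 0, 7]
  [8, 10, 5, 0]

This is the Floyd-Warshall all-pairs shortest-path computation. For each intermediate vertex k = 0, 1, …, 3, update dist[i][j] ← min(dist[i][j], dist[i][k] + dist[k][j]). The final matrix gives, for each (i, j), the minimum total weight of any directed path from i to j (possibly empty when i = j).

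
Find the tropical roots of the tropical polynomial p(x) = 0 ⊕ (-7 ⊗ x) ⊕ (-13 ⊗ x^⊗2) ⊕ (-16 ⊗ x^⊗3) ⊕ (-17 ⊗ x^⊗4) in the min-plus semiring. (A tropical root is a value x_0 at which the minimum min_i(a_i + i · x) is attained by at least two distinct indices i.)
Roots: {1, 3, 6, 7}

Each tropical root is a break point of the lower envelope of the lines y = a_i + i · x (there are 5 lines, with slopes 0, 1, ..., 4). Only the lines that attain the minimum somewhere contribute to roots; other lines are dominated. Here the surviving (envelope) indices are i = 4, i = 3, i = 2, i = 1, i = 0.
Intersections between consecutive envelope lines give the roots: for adjacent envelope indices i < j the intersection is x = (a_i − a_j) / (j − i). Reading off the sorted break points: {1, 3, 6, 7}.
Verification: at each break x_0, at least two indices attain the minimum of min_i(a_i + i · x_0).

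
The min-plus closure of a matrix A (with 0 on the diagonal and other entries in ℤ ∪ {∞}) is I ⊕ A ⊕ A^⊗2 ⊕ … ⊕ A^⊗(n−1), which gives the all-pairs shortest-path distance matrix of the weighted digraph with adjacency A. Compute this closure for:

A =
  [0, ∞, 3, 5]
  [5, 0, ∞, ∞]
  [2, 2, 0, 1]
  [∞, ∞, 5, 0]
Closure =
  [0, 5, 3, 4]
  [5, 0, 8, 9]
  [2, 2, 0, 1]
  [7, 7, 5, 0]

This is the Floyd-Warshall all-pairs shortest-path computation. For each intermediate vertex k = 0, 1, …, 3, update dist[i][j] ← min(dist[i][j], dist[i][k] + dist[k][j]). The final matrix gives, for each (i, j), the minimum total weight of any directed path from i to j (possibly empty when i = j).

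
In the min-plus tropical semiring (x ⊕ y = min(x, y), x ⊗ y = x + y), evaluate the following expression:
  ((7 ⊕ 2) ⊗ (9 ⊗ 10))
((7 ⊕ 2) ⊗ (9 ⊗ 10)) = 21

Expand innermost to outermost. Recall ⊕ takes the minimum of its arguments and ⊗ takes their sum. Working out the expression ((7 ⊕ 2) ⊗ (9 ⊗ 10)) gives 21.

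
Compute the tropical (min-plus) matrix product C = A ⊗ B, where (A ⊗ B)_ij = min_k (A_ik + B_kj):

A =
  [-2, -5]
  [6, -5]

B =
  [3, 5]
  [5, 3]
A ⊗ B =
  [0, -2]
  [0, -2]

Apply the min-plus product entry-by-entry:
  C[0][0] = min over k of (A[0][0] + B[0][0] = -2 + 3 = 1, A[0][1] + B[1][0] = -5 + 5 = 0) = 0 (attained at k = 1)
  C[0][1] = min over k of (A[0][0] + B[0][1] = -2 + 5 = 3, A[0][1] + B[1][1] = -5 + 3 = -2) = -2 (attained at k = 1)
  C[1][0] = min over k of (A[1][0] + B[0][0] = 6 + 3 = 9, A[1][1] + B[1][0] = -5 + 5 = 0) = 0 (attained at k = 1)
  C[1][1] = min over k of (A[1][0] + B[0][1] = 6 + 5 = 11, A[1][1] + B[1][1] = -5 + 3 = -2) = -2 (attained at k = 1)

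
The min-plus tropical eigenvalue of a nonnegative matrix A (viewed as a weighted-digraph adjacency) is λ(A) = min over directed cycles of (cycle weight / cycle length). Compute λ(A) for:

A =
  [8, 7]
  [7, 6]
λ(A) = 6

Enumerate directed cycles and compute their means (weight / length). Sample:
  cycle 0 → 0: weight = 8, length = 1, mean = 8/1 ≈ 8.000
  cycle 1 → 1: weight = 6, length = 1, mean = 6/1 ≈ 6.000
  cycle 0 → 1 → 0: weight = 14, length = 2, mean = 14/2 ≈ 7.000
  cycle 1 → 0 → 1: weight = 14, length = 2, mean = 14/2 ≈ 7.000
Minimum mean = 6.000, attained e.g. along the cycle 1 → 1 with weight 6 and length 1. So λ(A) = 6/1 = 6.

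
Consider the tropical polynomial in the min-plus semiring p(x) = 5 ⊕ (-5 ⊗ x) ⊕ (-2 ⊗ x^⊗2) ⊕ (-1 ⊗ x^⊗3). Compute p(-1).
p(-1) = -6

A tropical monomial a ⊗ x^⊗i evaluates to a + i · x. Evaluating each term at x = -1:
  Term 0 contributes 5 + 0 · -1 = 5
  Term 1 contributes -5 + 1 · -1 = -6
  Term 2 contributes -2 + 2 · -1 = -4
  Term 3 contributes -1 + 3 · -1 = -4
p(-1) = ⊕ of these = min[5, -6, -4, -4] = -6.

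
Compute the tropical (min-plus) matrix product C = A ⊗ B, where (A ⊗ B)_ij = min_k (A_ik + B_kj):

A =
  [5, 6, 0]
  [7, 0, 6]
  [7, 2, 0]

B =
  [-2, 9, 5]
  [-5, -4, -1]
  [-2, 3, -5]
A ⊗ B =
  [-2, 2, -5]
  [-5, -4, -1]
  [-3, -2, -5]

Apply the min-plus product entry-by-entry:
  C[0][0] = min over k of (A[0][0] + B[0][0] = 5 + -2 = 3, A[0][1] + B[1][0] = 6 + -5 = 1, A[0][2] + B[2][0] = 0 + -2 = -2) = -2 (attained at k = 2)
  C[0][1] = min over k of (A[0][0] + B[0][1] = 5 + 9 = 14, A[0][1] + B[1][1] = 6 + -4 = 2, A[0][2] + B[2][1] = 0 + 3 = 3) = 2 (attained at k = 1)
  C[0][2] = min over k of (A[0][0] + B[0][2] = 5 + 5 = 10, A[0][1] + B[1][2] = 6 + -1 = 5, A[0][2] + B[2][2] = 0 + -5 = -5) = -5 (attained at k = 2)
  C[1][0] = min over k of (A[1][0] + B[0][0] = 7 + -2 = 5, A[1][1] + B[1][0] = 0 + -5 = -5, A[1][2] + B[2][0] = 6 + -2 = 4) = -5 (attained at k = 1)
  C[1][1] = min over k of (A[1][0] + B[0][1] = 7 + 9 = 16, A[1][1] + B[1][1] = 0 + -4 = -4, A[1][2] + B[2][1] = 6 + 3 = 9) = -4 (attained at k = 1)
  C[1][2] = min over k of (A[1][0] + B[0][2] = 7 + 5 = 12, A[1][1] + B[1][2] = 0 + -1 = -1, A[1][2] + B[2][2] = 6 + -5 = 1) = -1 (attained at k = 1)
  C[2][0] = min over k of (A[2][0] + B[0][0] = 7 + -2 = 5, A[2][1] + B[1][0] = 2 + -5 = -3, A[2][2] + B[2][0] = 0 + -2 = -2) = -3 (attained at k = 1)
  C[2][1] = min over k of (A[2][0] + B[0][1] = 7 + 9 = 16, A[2][1] + B[1][1] = 2 + -4 = -2, A[2][2] + B[2][1] = 0 + 3 = 3) = -2 (attained at k = 1)
  C[2][2] = min over k of (A[2][0] + B[0][2] = 7 + 5 = 12, A[2][1] + B[1][2] = 2 + -1 = 1, A[2][2] + B[2][2] = 0 + -5 = -5) = -5 (attained at k = 2)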